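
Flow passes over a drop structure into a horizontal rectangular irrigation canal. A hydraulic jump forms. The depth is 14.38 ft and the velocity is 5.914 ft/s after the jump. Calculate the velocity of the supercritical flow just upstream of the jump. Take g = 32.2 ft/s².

V₁ = 44.37 ft/s

Fr₂ = V₂/√(g·y₂) = 5.914/√(32.2×14.38) = 0.2748.
Applying the sequent-depth relation in reverse, y₁/y₂ = ½[√(1 + 8Fr₂²) − 1] = ½[√1.6043 − 1] = 0.1333.
y₁ = 0.1333 × 14.38 = 1.917 ft.
V₁ = q/y₁ = 85.04/1.917 = 44.37 ft/s.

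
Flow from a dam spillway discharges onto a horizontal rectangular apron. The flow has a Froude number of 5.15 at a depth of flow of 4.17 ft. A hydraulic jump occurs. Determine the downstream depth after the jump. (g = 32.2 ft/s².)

Fr₁ = 5.15 (given).
Bélanger equation: y₂/y₁ = ½[√(1 + 8Fr₁²) − 1] = ½[√213.2 − 1] = 6.80.
y₂ = 6.80 × 4.17 = 28.4 ft.

y₂ = 28.4 ft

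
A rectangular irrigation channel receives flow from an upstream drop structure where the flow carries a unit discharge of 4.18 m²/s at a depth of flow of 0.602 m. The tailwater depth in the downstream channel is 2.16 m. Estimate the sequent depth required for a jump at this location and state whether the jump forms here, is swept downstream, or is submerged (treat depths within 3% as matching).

y₂ = 2.15 m; the jump forms here

V₁ = q/y₁ = 4.18/0.602 = 6.94 m/s. Fr₁ = V₁/√(g·y₁) = 6.94/√(9.81×0.602) = 2.86.
Sequent-depth ratio: y₂/y₁ = ½[√(1 + 8Fr₁²) − 1] = ½[√66.31 − 1] = 3.57.
y₂ = 3.57 × 0.602 = 2.15 m.
Tailwater y_tw = 2.16 m: y_tw ≈ y₂, so the jump forms here.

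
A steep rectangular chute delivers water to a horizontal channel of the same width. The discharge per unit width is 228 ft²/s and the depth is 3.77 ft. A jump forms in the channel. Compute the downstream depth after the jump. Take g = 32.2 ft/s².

y₂ = 27.4 ft

V₁ = q/y₁ = 228/3.77 = 60.5 ft/s. Fr₁ = V₁/√(g·y₁) = 60.5/√(32.2×3.77) = 5.49.
From the momentum equation for a rectangular channel, y₂/y₁ = ½[√(1 + 8Fr₁²) − 1] = ½[√242.0 − 1] = 7.28.
y₂ = 7.28 × 3.77 = 27.4 ft.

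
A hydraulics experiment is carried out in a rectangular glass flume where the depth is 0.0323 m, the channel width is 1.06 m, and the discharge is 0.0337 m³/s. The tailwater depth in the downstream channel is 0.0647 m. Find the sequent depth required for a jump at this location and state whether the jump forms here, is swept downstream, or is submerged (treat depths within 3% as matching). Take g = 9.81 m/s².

q = Q/b = 0.0337/1.06 = 0.0318 m²/s; V₁ = q/y₁ = 0.984 m/s. Fr₁ = V₁/√(g·y₁) = 1.75.
Sequent-depth ratio: y₂/y₁ = ½[√(1 + 8Fr₁²) − 1] = ½[√25.46 − 1] = 2.02.
y₂ = 2.02 × 0.0323 = 0.0653 m.
Tailwater y_tw = 0.0647 m: y_tw ≈ y₂, so the jump forms here.

y₂ = 0.0653 m; the jump forms here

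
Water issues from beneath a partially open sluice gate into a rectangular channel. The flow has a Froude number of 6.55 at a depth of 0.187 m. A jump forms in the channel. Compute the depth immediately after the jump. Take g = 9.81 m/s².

y₂ = 1.64 m

Fr₁ = 6.55 (given).
Bélanger equation: y₂/y₁ = ½[√(1 + 8Fr₁²) − 1] = ½[√344.2 − 1] = 8.78.
y₂ = 8.78 × 0.187 = 1.64 m.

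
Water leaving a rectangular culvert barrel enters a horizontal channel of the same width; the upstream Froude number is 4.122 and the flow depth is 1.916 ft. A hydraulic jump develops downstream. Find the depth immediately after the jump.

y₂ = 10.25 ft

Fr₁ = 4.122 (given).
Sequent-depth ratio: y₂/y₁ = ½[√(1 + 8Fr₁²) − 1] = ½[√136.93 − 1] = 5.351.
y₂ = 5.351 × 1.916 = 10.25 ft.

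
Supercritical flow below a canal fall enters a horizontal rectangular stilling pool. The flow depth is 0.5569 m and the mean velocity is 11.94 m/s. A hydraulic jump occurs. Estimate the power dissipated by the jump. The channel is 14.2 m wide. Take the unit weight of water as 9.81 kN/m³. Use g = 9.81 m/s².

Fr₁ = V₁/√(g·y₁) = 11.94/√(9.81×0.5569) = 5.108.
By Bélanger, y₂/y₁ = ½[√(1 + 8Fr₁²) − 1] = ½[√209.76 − 1] = 6.742.
y₂ = 6.742 × 0.5569 = 3.754 m.
q = V₁·y₁ = 11.94 × 0.5569 = 6.649 m²/s. V₂ = q/y₂ = 6.649/3.754 = 1.771 m/s. E₁ = y₁ + V₁²/2g = 7.823 m; E₂ = y₂ + V₂²/2g = 3.914 m. ΔE = E₁ − E₂ = 3.909 m.
Q = q·b = 6.649 × 14.2 = 94.42 m³/s. P = γ·Q·ΔE = 9.81 × 94.42 × 3.909 = 3621 kW.

P = 3621 kW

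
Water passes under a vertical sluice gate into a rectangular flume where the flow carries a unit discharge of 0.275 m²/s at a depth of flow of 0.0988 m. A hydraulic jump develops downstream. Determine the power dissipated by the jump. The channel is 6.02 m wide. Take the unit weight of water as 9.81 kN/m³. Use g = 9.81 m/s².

V₁ = q/y₁ = 0.275/0.0988 = 2.78 m/s. Fr₁ = V₁/√(g·y₁) = 2.78/√(9.81×0.0988) = 2.83.
By Bélanger, y₂/y₁ = ½[√(1 + 8Fr₁²) − 1] = ½[√64.95 − 1] = 3.53.
y₂ = 3.53 × 0.0988 = 0.349 m.
Head loss: ΔE = (y₂ − y₁)³/(4y₁y₂) = (0.349 − 0.0988)³/(4×0.0988×0.349) = 0.0156/0.138 = 0.113 m.
Q = q·b = 0.275 × 6.02 = 1.66 m³/s. P = γ·Q·ΔE = 9.81 × 1.66 × 0.113 = 1.84 kW.

P = 1.84 kW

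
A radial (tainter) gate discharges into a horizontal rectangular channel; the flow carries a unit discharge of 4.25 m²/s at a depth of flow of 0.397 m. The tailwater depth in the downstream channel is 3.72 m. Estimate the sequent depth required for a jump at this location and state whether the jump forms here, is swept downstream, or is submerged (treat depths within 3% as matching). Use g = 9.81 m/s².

V₁ = q/y₁ = 4.25/0.397 = 10.7 m/s. Fr₁ = V₁/√(g·y₁) = 10.7/√(9.81×0.397) = 5.42.
Sequent-depth ratio: y₂/y₁ = ½[√(1 + 8Fr₁²) − 1] = ½[√236.4 − 1] = 7.19.
y₂ = 7.19 × 0.397 = 2.85 m.
Tailwater y_tw = 3.72 m: y_tw > y₂, so the jump is submerged.

y₂ = 2.85 m; the jump is submerged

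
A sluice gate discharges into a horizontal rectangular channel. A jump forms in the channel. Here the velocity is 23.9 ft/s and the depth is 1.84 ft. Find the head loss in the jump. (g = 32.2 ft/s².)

Fr₁ = V₁/√(g·y₁) = 23.9/√(32.2×1.84) = 3.10.
From the momentum equation for a rectangular channel, y₂/y₁ = ½[√(1 + 8Fr₁²) − 1] = ½[√78.13 − 1] = 3.92.
y₂ = 3.92 × 1.84 = 7.21 ft.
q = V₁·y₁ = 23.9 × 1.84 = 44.0 ft²/s. V₂ = q/y₂ = 44.0/7.21 = 6.10 ft/s. E₁ = y₁ + V₁²/2g = 10.7 ft; E₂ = y₂ + V₂²/2g = 7.79 ft. ΔE = E₁ − E₂ = 2.92 ft.

ΔE = 2.92 ft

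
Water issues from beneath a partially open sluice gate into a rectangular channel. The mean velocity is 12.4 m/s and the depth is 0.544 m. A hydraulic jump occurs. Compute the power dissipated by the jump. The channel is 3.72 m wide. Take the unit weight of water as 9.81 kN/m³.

Fr₁ = V₁/√(g·y₁) = 12.4/√(9.81×0.544) = 5.37.
By Bélanger, y₂/y₁ = ½[√(1 + 8Fr₁²) − 1] = ½[√231.5 − 1] = 7.11.
y₂ = 7.11 × 0.544 = 3.87 m.
q = V₁·y₁ = 12.4 × 0.544 = 6.75 m²/s. V₂ = q/y₂ = 6.75/3.87 = 1.74 m/s. E₁ = y₁ + V₁²/2g = 8.38 m; E₂ = y₂ + V₂²/2g = 4.02 m. ΔE = E₁ − E₂ = 4.36 m.
Q = q·b = 6.75 × 3.72 = 25.1 m³/s. P = γ·Q·ΔE = 9.81 × 25.1 × 4.36 = 1073 kW.

P = 1073 kW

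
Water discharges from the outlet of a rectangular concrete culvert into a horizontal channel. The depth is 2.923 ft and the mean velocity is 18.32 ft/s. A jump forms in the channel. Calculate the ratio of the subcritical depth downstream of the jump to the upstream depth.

y₂/y₁ = 2.217

Fr₁ = V₁/√(g·y₁) = 18.32/√(32.2×2.923) = 1.888.
Bélanger equation: y₂/y₁ = ½[√(1 + 8Fr₁²) − 1] = ½[√29.527 − 1] = 2.217.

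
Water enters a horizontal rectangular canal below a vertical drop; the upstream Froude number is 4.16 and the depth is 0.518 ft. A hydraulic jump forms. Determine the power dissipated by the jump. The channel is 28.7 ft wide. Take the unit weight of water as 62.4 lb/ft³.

P = 58.7 hp

Fr₁ = 4.16 (given).
Conjugate-depth relation: y₂/y₁ = ½[√(1 + 8Fr₁²) − 1] = ½[√139.4 − 1] = 5.40.
y₂ = 5.40 × 0.518 = 2.80 ft.
Head loss: ΔE = (y₂ − y₁)³/(4y₁y₂) = (2.80 − 0.518)³/(4×0.518×2.80) = 11.9/5.80 = 2.05 ft.
V₁ = Fr₁·√(g·y₁) = 4.16×√(32.2×0.518) = 17.0 ft/s; q = V₁·y₁ = 8.80 ft²/s. Q = q·b = 8.80 × 28.7 = 253 cfs. P = γ·Q·ΔE/550 = 62.4 × 253 × 2.05 / 550 = 58.7 hp.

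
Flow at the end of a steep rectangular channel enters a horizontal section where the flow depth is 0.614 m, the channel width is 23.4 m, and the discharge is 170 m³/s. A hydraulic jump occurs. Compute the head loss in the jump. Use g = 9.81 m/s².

ΔE = 3.68 m

q = Q/b = 170/23.4 = 7.26 m²/s; V₁ = q/y₁ = 11.8 m/s. Fr₁ = V₁/√(g·y₁) = 4.82.
Sequent-depth ratio: y₂/y₁ = ½[√(1 + 8Fr₁²) − 1] = ½[√186.9 − 1] = 6.34.
y₂ = 6.34 × 0.614 = 3.89 m.
V₂ = q/y₂ = 7.26/3.89 = 1.87 m/s. E₁ = y₁ + V₁²/2g = 7.75 m; E₂ = y₂ + V₂²/2g = 4.07 m. ΔE = E₁ − E₂ = 3.68 m.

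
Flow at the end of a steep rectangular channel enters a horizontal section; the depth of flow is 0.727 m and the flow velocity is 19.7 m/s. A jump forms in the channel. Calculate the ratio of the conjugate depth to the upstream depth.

Fr₁ = V₁/√(g·y₁) = 19.7/√(9.81×0.727) = 7.38.
By Bélanger, y₂/y₁ = ½[√(1 + 8Fr₁²) − 1] = ½[√436.3 − 1] = 9.94.

y₂/y₁ = 9.94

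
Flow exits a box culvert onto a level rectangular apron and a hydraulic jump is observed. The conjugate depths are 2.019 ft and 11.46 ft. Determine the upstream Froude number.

For a rectangular channel the momentum equation gives q² = ½·g·y₁·y₂·(y₁ + y₂) = ½×32.2×2.019×11.46×13.48 = 5021.
q = √5021 = 70.86 ft²/s.
V₁ = q/y₁ = 35.10 ft/s; Fr₁ = V₁/√(g·y₁) = 4.353.

Fr₁ = 4.353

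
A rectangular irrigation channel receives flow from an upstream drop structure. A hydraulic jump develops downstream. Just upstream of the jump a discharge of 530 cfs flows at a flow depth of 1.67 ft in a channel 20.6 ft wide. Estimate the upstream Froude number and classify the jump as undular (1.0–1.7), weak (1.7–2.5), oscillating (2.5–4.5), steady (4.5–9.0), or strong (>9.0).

q = Q/b = 530/20.6 = 25.7 ft²/s; V₁ = q/y₁ = 15.4 ft/s. Fr₁ = V₁/√(g·y₁) = 2.10.
Fr₁ = 2.10 lies in the weak range.

Fr₁ = 2.10; weak jump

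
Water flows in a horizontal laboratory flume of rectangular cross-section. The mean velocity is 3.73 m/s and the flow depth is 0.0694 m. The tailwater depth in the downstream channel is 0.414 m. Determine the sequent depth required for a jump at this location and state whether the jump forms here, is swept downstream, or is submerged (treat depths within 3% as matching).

Fr₁ = V₁/√(g·y₁) = 3.73/√(9.81×0.0694) = 4.52.
Sequent-depth ratio: y₂/y₁ = ½[√(1 + 8Fr₁²) − 1] = ½[√164.5 − 1] = 5.91.
y₂ = 5.91 × 0.0694 = 0.410 m.
Tailwater y_tw = 0.414 m: y_tw ≈ y₂, so the jump forms here.

y₂ = 0.410 m; the jump forms here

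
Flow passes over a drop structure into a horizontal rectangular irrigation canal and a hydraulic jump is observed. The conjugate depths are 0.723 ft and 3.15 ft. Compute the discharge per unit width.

q = 11.9 ft²/s

For a rectangular channel the momentum equation gives q² = ½·g·y₁·y₂·(y₁ + y₂) = ½×32.2×0.723×3.15×3.87 = 142.
q = √142 = 11.9 ft²/s.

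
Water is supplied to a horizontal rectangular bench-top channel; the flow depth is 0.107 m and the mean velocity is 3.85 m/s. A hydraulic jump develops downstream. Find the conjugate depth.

y₂ = 0.518 m

Fr₁ = V₁/√(g·y₁) = 3.85/√(9.81×0.107) = 3.76.
By Bélanger, y₂/y₁ = ½[√(1 + 8Fr₁²) − 1] = ½[√114.0 − 1] = 4.84.
y₂ = 4.84 × 0.107 = 0.518 m.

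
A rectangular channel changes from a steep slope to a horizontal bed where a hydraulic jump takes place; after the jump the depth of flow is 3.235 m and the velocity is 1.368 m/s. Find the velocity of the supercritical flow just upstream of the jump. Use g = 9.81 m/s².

V₁ = 12.84 m/s

Fr₂ = V₂/√(g·y₂) = 1.368/√(9.81×3.235) = 0.2428.
The Bélanger relation is symmetric: y₁/y₂ = ½[√(1 + 8Fr₂²) − 1] = ½[√1.4718 − 1] = 0.1066.
y₁ = 0.1066 × 3.235 = 0.3448 m.
V₁ = q/y₁ = 4.425/0.3448 = 12.84 m/s.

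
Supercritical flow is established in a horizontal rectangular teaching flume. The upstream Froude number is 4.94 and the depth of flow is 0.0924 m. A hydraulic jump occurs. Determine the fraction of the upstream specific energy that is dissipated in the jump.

Fr₁ = 4.94 (given).
By Bélanger, y₂/y₁ = ½[√(1 + 8Fr₁²) − 1] = ½[√196.2 − 1] = 6.50.
y₂ = 6.50 × 0.0924 = 0.601 m.
E₁ = y₁(1 + Fr₁²/2) = 0.0924×(1 + 4.94²/2) = 1.22 m. ΔE = (y₂ − y₁)³/(4y₁y₂) = 0.592 m. ΔE/E₁ = 0.592/1.22 = 0.485.

ΔE/E₁ = 0.485 (48.5%)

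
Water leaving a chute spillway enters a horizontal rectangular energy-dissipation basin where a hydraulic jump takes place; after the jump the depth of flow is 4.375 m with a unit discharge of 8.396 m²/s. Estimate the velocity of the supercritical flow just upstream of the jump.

V₁ = 12.85 m/s

V₂ = q/y₂ = 8.396/4.375 = 1.919 m/s; Fr₂ = V₂/√(g·y₂) = 0.2929.
Applying the sequent-depth relation in reverse, y₁/y₂ = ½[√(1 + 8Fr₂²) − 1] = ½[√1.6865 − 1] = 0.1493.
y₁ = 0.1493 × 4.375 = 0.6533 m.
V₁ = q/y₁ = 8.396/0.6533 = 12.85 m/s.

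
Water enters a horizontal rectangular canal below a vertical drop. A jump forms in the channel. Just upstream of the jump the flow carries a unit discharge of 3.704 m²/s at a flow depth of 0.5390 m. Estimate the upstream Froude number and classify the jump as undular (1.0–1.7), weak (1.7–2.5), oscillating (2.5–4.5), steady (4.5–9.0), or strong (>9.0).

Fr₁ = 2.989; oscillating jump

V₁ = q/y₁ = 3.704/0.5390 = 6.872 m/s. Fr₁ = V₁/√(g·y₁) = 6.872/√(9.81×0.5390) = 2.989.
Fr₁ = 2.989 lies in the oscillating range.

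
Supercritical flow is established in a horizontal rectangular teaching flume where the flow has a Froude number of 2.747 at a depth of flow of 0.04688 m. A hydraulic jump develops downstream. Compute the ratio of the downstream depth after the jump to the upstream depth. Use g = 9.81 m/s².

y₂/y₁ = 3.417

Fr₁ = 2.747 (given).
From the momentum equation for a rectangular channel, y₂/y₁ = ½[√(1 + 8Fr₁²) − 1] = ½[√61.368 − 1] = 3.417.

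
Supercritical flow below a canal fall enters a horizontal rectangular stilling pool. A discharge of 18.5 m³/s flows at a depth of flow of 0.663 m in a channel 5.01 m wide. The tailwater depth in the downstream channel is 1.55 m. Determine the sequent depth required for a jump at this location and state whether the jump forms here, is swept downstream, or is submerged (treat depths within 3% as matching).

q = Q/b = 18.5/5.01 = 3.69 m²/s; V₁ = q/y₁ = 5.57 m/s. Fr₁ = V₁/√(g·y₁) = 2.18.
Sequent-depth ratio: y₂/y₁ = ½[√(1 + 8Fr₁²) − 1] = ½[√39.15 − 1] = 2.63.
y₂ = 2.63 × 0.663 = 1.74 m.
Tailwater y_tw = 1.55 m: y_tw < y₂, so the jump is swept downstream.

y₂ = 1.74 m; the jump is swept downstream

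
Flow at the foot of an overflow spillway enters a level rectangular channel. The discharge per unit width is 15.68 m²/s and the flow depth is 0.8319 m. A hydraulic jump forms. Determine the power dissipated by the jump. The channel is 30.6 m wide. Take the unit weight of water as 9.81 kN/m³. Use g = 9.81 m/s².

P = 53424 kW

V₁ = q/y₁ = 15.68/0.8319 = 18.85 m/s. Fr₁ = V₁/√(g·y₁) = 18.85/√(9.81×0.8319) = 6.598.
By Bélanger, y₂/y₁ = ½[√(1 + 8Fr₁²) − 1] = ½[√349.26 − 1] = 8.844.
y₂ = 8.844 × 0.8319 = 7.357 m.
V₂ = q/y₂ = 15.68/7.357 = 2.131 m/s. E₁ = y₁ + V₁²/2g = 18.94 m; E₂ = y₂ + V₂²/2g = 7.589 m. ΔE = E₁ − E₂ = 11.35 m.
Q = q·b = 15.68 × 30.6 = 479.8 m³/s. P = γ·Q·ΔE = 9.81 × 479.8 × 11.35 = 53424 kW.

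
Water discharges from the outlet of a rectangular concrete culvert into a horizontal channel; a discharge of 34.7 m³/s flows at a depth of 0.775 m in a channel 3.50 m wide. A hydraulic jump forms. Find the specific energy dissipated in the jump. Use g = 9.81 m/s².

ΔE = 4.18 m

q = Q/b = 34.7/3.50 = 9.91 m²/s; V₁ = q/y₁ = 12.8 m/s. Fr₁ = V₁/√(g·y₁) = 4.64.
Sequent-depth ratio: y₂/y₁ = ½[√(1 + 8Fr₁²) − 1] = ½[√173.2 − 1] = 6.08.
y₂ = 6.08 × 0.775 = 4.71 m.
V₂ = q/y₂ = 9.91/4.71 = 2.10 m/s. E₁ = y₁ + V₁²/2g = 9.12 m; E₂ = y₂ + V₂²/2g = 4.94 m. ΔE = E₁ − E₂ = 4.18 m.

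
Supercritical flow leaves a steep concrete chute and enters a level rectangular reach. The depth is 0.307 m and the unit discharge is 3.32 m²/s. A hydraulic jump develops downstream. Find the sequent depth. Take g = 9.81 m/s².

V₁ = q/y₁ = 3.32/0.307 = 10.8 m/s. Fr₁ = V₁/√(g·y₁) = 10.8/√(9.81×0.307) = 6.23.
Sequent-depth ratio: y₂/y₁ = ½[√(1 + 8Fr₁²) − 1] = ½[√311.7 − 1] = 8.33.
y₂ = 8.33 × 0.307 = 2.56 m.

y₂ = 2.56 m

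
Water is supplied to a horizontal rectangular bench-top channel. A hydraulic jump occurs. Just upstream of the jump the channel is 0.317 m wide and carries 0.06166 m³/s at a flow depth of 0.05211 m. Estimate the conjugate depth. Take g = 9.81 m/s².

y₂ = 0.3596 m

q = Q/b = 0.06166/0.317 = 0.1945 m²/s; V₁ = q/y₁ = 3.733 m/s. Fr₁ = V₁/√(g·y₁) = 5.221.
Bélanger equation: y₂/y₁ = ½[√(1 + 8Fr₁²) − 1] = ½[√219.05 − 1] = 6.900.
y₂ = 6.900 × 0.05211 = 0.3596 m.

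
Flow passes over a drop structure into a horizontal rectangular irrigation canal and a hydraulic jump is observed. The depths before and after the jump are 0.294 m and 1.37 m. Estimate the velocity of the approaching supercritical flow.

V₁ = 6.17 m/s

For a rectangular channel the momentum equation gives q² = ½·g·y₁·y₂·(y₁ + y₂) = ½×9.81×0.294×1.37×1.66 = 3.29.
q = √3.29 = 1.81 m²/s.
V₁ = q/y₁ = 1.81/0.294 = 6.17 m/s.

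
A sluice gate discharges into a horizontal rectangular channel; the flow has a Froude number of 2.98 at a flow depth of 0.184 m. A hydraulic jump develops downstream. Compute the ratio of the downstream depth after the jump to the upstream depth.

y₂/y₁ = 3.74

Fr₁ = 2.98 (given).
From the momentum equation for a rectangular channel, y₂/y₁ = ½[√(1 + 8Fr₁²) − 1] = ½[√72.04 − 1] = 3.74.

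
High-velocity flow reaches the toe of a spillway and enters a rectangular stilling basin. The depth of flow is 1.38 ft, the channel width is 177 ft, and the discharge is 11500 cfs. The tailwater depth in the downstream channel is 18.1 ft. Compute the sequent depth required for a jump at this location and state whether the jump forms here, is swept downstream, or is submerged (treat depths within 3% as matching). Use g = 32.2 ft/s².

q = Q/b = 11500/177 = 65.0 ft²/s; V₁ = q/y₁ = 47.1 ft/s. Fr₁ = V₁/√(g·y₁) = 7.06.
Sequent-depth ratio: y₂/y₁ = ½[√(1 + 8Fr₁²) − 1] = ½[√400.1 − 1] = 9.50.
y₂ = 9.50 × 1.38 = 13.1 ft.
Tailwater y_tw = 18.1 ft: y_tw > y₂, so the jump is submerged.

y₂ = 13.1 ft; the jump is submerged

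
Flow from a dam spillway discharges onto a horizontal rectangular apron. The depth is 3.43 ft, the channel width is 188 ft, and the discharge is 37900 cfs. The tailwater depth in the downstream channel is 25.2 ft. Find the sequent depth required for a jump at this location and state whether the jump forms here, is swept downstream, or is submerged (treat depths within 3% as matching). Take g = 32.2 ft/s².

y₂ = 25.5 ft; the jump forms here

q = Q/b = 37900/188 = 202 ft²/s; V₁ = q/y₁ = 58.8 ft/s. Fr₁ = V₁/√(g·y₁) = 5.59.
Conjugate-depth relation: y₂/y₁ = ½[√(1 + 8Fr₁²) − 1] = ½[√251.2 − 1] = 7.42.
y₂ = 7.42 × 3.43 = 25.5 ft.
Tailwater y_tw = 25.2 ft: y_tw ≈ y₂, so the jump forms here.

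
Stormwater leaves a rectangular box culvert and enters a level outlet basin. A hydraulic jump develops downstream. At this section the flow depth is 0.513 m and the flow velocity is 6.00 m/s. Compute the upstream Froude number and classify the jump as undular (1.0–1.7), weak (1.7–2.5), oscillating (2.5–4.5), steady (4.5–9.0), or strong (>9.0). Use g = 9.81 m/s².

Fr₁ = V₁/√(g·y₁) = 6.00/√(9.81×0.513) = 2.67.
Fr₁ = 2.67 lies in the oscillating range.

Fr₁ = 2.67; oscillating jump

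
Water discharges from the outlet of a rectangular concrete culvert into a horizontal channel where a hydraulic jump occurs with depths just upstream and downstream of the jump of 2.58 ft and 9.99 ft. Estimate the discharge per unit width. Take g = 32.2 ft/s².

q = 72.2 ft²/s

For a rectangular channel the momentum equation gives q² = ½·g·y₁·y₂·(y₁ + y₂) = ½×32.2×2.58×9.99×12.6 = 5216.
q = √5216 = 72.2 ft²/s.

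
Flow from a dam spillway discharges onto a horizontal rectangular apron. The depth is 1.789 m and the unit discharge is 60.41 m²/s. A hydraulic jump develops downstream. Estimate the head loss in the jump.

ΔE = 39.90 m

V₁ = q/y₁ = 60.41/1.789 = 33.77 m/s. Fr₁ = V₁/√(g·y₁) = 33.77/√(9.81×1.789) = 8.060.
From the momentum equation for a rectangular channel, y₂/y₁ = ½[√(1 + 8Fr₁²) − 1] = ½[√520.77 − 1] = 10.91.
y₂ = 10.91 × 1.789 = 19.52 m.
V₂ = q/y₂ = 60.41/19.52 = 3.095 m/s. E₁ = y₁ + V₁²/2g = 59.91 m; E₂ = y₂ + V₂²/2g = 20.01 m. ΔE = E₁ − E₂ = 39.90 m.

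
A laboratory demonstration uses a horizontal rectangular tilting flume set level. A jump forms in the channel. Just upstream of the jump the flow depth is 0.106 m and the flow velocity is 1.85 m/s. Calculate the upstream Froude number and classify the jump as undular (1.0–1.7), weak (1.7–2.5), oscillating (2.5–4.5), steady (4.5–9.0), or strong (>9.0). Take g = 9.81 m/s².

Fr₁ = V₁/√(g·y₁) = 1.85/√(9.81×0.106) = 1.81.
Fr₁ = 1.81 lies in the weak range.

Fr₁ = 1.81; weak jump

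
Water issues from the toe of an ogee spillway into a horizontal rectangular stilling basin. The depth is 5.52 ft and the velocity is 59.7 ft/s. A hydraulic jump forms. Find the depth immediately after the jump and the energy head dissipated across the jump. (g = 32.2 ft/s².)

y₂ = 32.3 ft; ΔE = 26.9 ft

Fr₁ = V₁/√(g·y₁) = 59.7/√(32.2×5.52) = 4.48.
From the momentum equation for a rectangular channel, y₂/y₁ = ½[√(1 + 8Fr₁²) − 1] = ½[√161.4 − 1] = 5.85.
y₂ = 5.85 × 5.52 = 32.3 ft.
q = V₁·y₁ = 59.7 × 5.52 = 330 ft²/s. V₂ = q/y₂ = 330/32.3 = 10.2 ft/s. E₁ = y₁ + V₁²/2g = 60.9 ft; E₂ = y₂ + V₂²/2g = 33.9 ft. ΔE = E₁ − E₂ = 26.9 ft.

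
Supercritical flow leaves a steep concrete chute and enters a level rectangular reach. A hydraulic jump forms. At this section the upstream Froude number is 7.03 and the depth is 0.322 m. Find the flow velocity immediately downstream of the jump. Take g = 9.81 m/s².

V₂ = 1.32 m/s

Fr₁ = 7.03 (given).
Bélanger equation: y₂/y₁ = ½[√(1 + 8Fr₁²) − 1] = ½[√396.4 − 1] = 9.45.
y₂ = 9.45 × 0.322 = 3.04 m.
V₁ = Fr₁·√(g·y₁) = 7.03×√(9.81×0.322) = 12.5 m/s; q = V₁·y₁ = 4.02 m²/s.
V₂ = q/y₂ = 4.02/3.04 = 1.32 m/s.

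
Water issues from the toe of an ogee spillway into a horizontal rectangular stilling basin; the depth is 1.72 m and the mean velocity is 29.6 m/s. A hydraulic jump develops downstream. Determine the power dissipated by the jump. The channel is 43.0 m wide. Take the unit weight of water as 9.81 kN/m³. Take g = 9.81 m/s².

P = 627383 kW

Fr₁ = V₁/√(g·y₁) = 29.6/√(9.81×1.72) = 7.21.
By Bélanger, y₂/y₁ = ½[√(1 + 8Fr₁²) − 1] = ½[√416.4 − 1] = 9.70.
y₂ = 9.70 × 1.72 = 16.7 m.
Head loss: ΔE = (y₂ − y₁)³/(4y₁y₂) = (16.7 − 1.72)³/(4×1.72×16.7) = 3354/115 = 29.2 m.
q = V₁·y₁ = 29.6 × 1.72 = 50.9 m²/s. Q = q·b = 50.9 × 43.0 = 2189 m³/s. P = γ·Q·ΔE = 9.81 × 2189 × 29.2 = 627383 kW.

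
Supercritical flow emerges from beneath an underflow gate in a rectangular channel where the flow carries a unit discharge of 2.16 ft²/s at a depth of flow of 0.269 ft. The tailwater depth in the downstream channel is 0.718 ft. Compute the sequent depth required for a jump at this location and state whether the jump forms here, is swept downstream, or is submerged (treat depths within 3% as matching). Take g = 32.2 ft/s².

y₂ = 0.912 ft; the jump is swept downstream

V₁ = q/y₁ = 2.16/0.269 = 8.03 ft/s. Fr₁ = V₁/√(g·y₁) = 8.03/√(32.2×0.269) = 2.73.
Conjugate-depth relation: y₂/y₁ = ½[√(1 + 8Fr₁²) − 1] = ½[√60.55 − 1] = 3.39.
y₂ = 3.39 × 0.269 = 0.912 ft.
Tailwater y_tw = 0.718 ft: y_tw < y₂, so the jump is swept downstream.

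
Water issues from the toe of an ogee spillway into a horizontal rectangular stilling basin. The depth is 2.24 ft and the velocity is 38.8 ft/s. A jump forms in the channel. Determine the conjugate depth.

y₂ = 13.4 ft

Fr₁ = V₁/√(g·y₁) = 38.8/√(32.2×2.24) = 4.57.
Conjugate-depth relation: y₂/y₁ = ½[√(1 + 8Fr₁²) − 1] = ½[√168.0 − 1] = 5.98.
y₂ = 5.98 × 2.24 = 13.4 ft.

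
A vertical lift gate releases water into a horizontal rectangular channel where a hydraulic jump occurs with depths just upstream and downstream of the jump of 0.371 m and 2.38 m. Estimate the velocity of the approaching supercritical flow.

For a rectangular channel the momentum equation gives q² = ½·g·y₁·y₂·(y₁ + y₂) = ½×9.81×0.371×2.38×2.75 = 11.9.
q = √11.9 = 3.45 m²/s.
V₁ = q/y₁ = 3.45/0.371 = 9.30 m/s.

V₁ = 9.30 m/s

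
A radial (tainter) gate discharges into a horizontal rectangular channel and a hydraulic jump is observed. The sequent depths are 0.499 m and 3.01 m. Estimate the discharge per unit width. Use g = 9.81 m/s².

q = 5.08 m²/s

For a rectangular channel the momentum equation gives q² = ½·g·y₁·y₂·(y₁ + y₂) = ½×9.81×0.499×3.01×3.51 = 25.9.
q = √25.9 = 5.08 m²/s.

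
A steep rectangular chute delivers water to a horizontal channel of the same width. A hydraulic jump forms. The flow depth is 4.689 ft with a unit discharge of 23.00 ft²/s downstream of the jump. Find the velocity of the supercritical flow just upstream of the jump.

V₂ = q/y₂ = 23.00/4.689 = 4.905 ft/s; Fr₂ = V₂/√(g·y₂) = 0.3992.
Applying the sequent-depth relation in reverse, y₁/y₂ = ½[√(1 + 8Fr₂²) − 1] = ½[√2.2748 − 1] = 0.2541.
y₁ = 0.2541 × 4.689 = 1.192 ft.
V₁ = q/y₁ = 23.00/1.192 = 19.30 ft/s.

V₁ = 19.30 ft/s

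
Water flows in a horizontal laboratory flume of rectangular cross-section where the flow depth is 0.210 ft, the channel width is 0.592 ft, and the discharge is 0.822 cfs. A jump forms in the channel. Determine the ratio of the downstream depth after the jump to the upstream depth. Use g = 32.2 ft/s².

y₂/y₁ = 3.13

q = Q/b = 0.822/0.592 = 1.39 ft²/s; V₁ = q/y₁ = 6.61 ft/s. Fr₁ = V₁/√(g·y₁) = 2.54.
Conjugate-depth relation: y₂/y₁ = ½[√(1 + 8Fr₁²) − 1] = ½[√52.72 − 1] = 3.13.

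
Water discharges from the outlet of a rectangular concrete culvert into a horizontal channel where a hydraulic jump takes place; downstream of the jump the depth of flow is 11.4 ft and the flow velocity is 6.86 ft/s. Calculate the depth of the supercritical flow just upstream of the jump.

Fr₂ = V₂/√(g·y₂) = 6.86/√(32.2×11.4) = 0.358.
Since the conjugate-depth ratio holds either way, y₁/y₂ = ½[√(1 + 8Fr₂²) − 1] = ½[√2.026 − 1] = 0.212.
y₁ = 0.212 × 11.4 = 2.41 ft.

y₁ = 2.41 ft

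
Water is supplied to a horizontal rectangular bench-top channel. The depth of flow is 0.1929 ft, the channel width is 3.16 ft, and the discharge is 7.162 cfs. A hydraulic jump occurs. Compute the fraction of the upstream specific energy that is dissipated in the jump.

q = Q/b = 7.162/3.16 = 2.266 ft²/s; V₁ = q/y₁ = 11.75 ft/s. Fr₁ = V₁/√(g·y₁) = 4.714.
By Bélanger, y₂/y₁ = ½[√(1 + 8Fr₁²) − 1] = ½[√178.80 − 1] = 6.186.
y₂ = 6.186 × 0.1929 = 1.193 ft.
E₁ = y₁ + V₁²/2g = 2.337 ft. ΔE = (y₂ − y₁)³/(4y₁y₂) = 1.087 ft. ΔE/E₁ = 1.087/2.337 = 0.465.

ΔE/E₁ = 0.465 (46.5%)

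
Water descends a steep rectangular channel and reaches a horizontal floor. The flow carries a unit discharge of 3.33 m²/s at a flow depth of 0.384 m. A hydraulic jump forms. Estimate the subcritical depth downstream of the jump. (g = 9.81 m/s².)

V₁ = q/y₁ = 3.33/0.384 = 8.67 m/s. Fr₁ = V₁/√(g·y₁) = 8.67/√(9.81×0.384) = 4.47.
Sequent-depth ratio: y₂/y₁ = ½[√(1 + 8Fr₁²) − 1] = ½[√160.7 − 1] = 5.84.
y₂ = 5.84 × 0.384 = 2.24 m.

y₂ = 2.24 m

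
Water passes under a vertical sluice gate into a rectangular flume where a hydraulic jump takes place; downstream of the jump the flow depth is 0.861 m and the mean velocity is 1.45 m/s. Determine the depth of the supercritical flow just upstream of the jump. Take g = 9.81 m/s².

Fr₂ = V₂/√(g·y₂) = 1.45/√(9.81×0.861) = 0.499.
Since the conjugate-depth ratio holds either way, y₁/y₂ = ½[√(1 + 8Fr₂²) − 1] = ½[√2.991 − 1] = 0.365.
y₁ = 0.365 × 0.861 = 0.314 m.

y₁ = 0.314 m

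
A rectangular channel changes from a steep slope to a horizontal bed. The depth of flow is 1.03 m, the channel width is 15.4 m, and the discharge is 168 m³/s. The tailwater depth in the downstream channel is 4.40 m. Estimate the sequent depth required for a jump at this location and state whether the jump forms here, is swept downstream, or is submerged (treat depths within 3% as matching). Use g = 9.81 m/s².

y₂ = 4.37 m; the jump forms here

q = Q/b = 168/15.4 = 10.9 m²/s; V₁ = q/y₁ = 10.6 m/s. Fr₁ = V₁/√(g·y₁) = 3.33.
Bélanger equation: y₂/y₁ = ½[√(1 + 8Fr₁²) − 1] = ½[√89.82 − 1] = 4.24.
y₂ = 4.24 × 1.03 = 4.37 m.
Tailwater y_tw = 4.40 m: y_tw ≈ y₂, so the jump forms here.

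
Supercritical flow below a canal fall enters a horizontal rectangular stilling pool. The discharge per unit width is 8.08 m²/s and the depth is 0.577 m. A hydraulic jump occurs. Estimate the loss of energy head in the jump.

ΔE = 5.89 m

V₁ = q/y₁ = 8.08/0.577 = 14.0 m/s. Fr₁ = V₁/√(g·y₁) = 14.0/√(9.81×0.577) = 5.89.
Sequent-depth ratio: y₂/y₁ = ½[√(1 + 8Fr₁²) − 1] = ½[√278.2 − 1] = 7.84.
y₂ = 7.84 × 0.577 = 4.52 m.
Head loss: ΔE = (y₂ − y₁)³/(4y₁y₂) = (4.52 − 0.577)³/(4×0.577×4.52) = 61.4/10.4 = 5.89 m.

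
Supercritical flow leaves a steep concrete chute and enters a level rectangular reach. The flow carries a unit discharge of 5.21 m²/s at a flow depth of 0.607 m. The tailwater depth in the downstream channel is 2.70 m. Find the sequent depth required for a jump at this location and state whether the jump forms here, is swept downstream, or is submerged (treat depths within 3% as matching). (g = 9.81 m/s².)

y₂ = 2.73 m; the jump forms here

V₁ = q/y₁ = 5.21/0.607 = 8.58 m/s. Fr₁ = V₁/√(g·y₁) = 8.58/√(9.81×0.607) = 3.52.
By Bélanger, y₂/y₁ = ½[√(1 + 8Fr₁²) − 1] = ½[√99.98 − 1] = 4.50.
y₂ = 4.50 × 0.607 = 2.73 m.
Tailwater y_tw = 2.70 m: y_tw ≈ y₂, so the jump forms here.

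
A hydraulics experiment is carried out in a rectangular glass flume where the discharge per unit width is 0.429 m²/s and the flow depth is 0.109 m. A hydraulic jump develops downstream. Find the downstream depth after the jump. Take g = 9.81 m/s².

y₂ = 0.535 m

V₁ = q/y₁ = 0.429/0.109 = 3.94 m/s. Fr₁ = V₁/√(g·y₁) = 3.94/√(9.81×0.109) = 3.81.
Conjugate-depth relation: y₂/y₁ = ½[√(1 + 8Fr₁²) − 1] = ½[√116.9 − 1] = 4.91.
y₂ = 4.91 × 0.109 = 0.535 m.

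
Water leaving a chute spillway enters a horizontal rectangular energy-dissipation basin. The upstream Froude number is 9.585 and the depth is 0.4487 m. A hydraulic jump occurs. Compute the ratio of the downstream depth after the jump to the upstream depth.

Fr₁ = 9.585 (given).
Conjugate-depth relation: y₂/y₁ = ½[√(1 + 8Fr₁²) − 1] = ½[√735.98 − 1] = 13.06.

y₂/y₁ = 13.06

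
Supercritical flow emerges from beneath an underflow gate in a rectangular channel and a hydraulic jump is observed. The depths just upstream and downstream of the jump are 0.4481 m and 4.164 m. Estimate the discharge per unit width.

q = 6.497 m²/s

For a rectangular channel the momentum equation gives q² = ½·g·y₁·y₂·(y₁ + y₂) = ½×9.81×0.4481×4.164×4.612 = 42.21.
q = √42.21 = 6.497 m²/s.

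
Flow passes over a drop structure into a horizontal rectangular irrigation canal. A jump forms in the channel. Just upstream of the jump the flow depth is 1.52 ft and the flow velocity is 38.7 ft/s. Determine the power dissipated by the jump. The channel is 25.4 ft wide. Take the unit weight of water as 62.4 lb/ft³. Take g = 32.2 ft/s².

P = 2236 hp

Fr₁ = V₁/√(g·y₁) = 38.7/√(32.2×1.52) = 5.53.
From the momentum equation for a rectangular channel, y₂/y₁ = ½[√(1 + 8Fr₁²) − 1] = ½[√245.8 − 1] = 7.34.
y₂ = 7.34 × 1.52 = 11.2 ft.
q = V₁·y₁ = 38.7 × 1.52 = 58.8 ft²/s. V₂ = q/y₂ = 58.8/11.2 = 5.27 ft/s. E₁ = y₁ + V₁²/2g = 24.8 ft; E₂ = y₂ + V₂²/2g = 11.6 ft. ΔE = E₁ − E₂ = 13.2 ft.
Q = q·b = 58.8 × 25.4 = 1494 cfs. P = γ·Q·ΔE/550 = 62.4 × 1494 × 13.2 / 550 = 2236 hp.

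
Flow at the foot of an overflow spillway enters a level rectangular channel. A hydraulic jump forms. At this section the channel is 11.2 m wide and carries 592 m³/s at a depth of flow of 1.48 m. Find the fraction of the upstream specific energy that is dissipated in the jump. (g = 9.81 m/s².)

q = Q/b = 592/11.2 = 52.9 m²/s; V₁ = q/y₁ = 35.7 m/s. Fr₁ = V₁/√(g·y₁) = 9.37.
From the momentum equation for a rectangular channel, y₂/y₁ = ½[√(1 + 8Fr₁²) − 1] = ½[√703.8 − 1] = 12.8.
y₂ = 12.8 × 1.48 = 18.9 m.
E₁ = y₁ + V₁²/2g = 66.5 m. ΔE = (y₂ − y₁)³/(4y₁y₂) = 47.2 m. ΔE/E₁ = 47.2/66.5 = 0.710.

ΔE/E₁ = 0.710 (71.0%)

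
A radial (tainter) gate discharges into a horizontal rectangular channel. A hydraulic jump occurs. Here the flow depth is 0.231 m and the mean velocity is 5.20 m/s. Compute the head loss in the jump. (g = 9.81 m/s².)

ΔE = 0.519 m

Fr₁ = V₁/√(g·y₁) = 5.20/√(9.81×0.231) = 3.45.
Bélanger equation: y₂/y₁ = ½[√(1 + 8Fr₁²) − 1] = ½[√96.46 − 1] = 4.41.
y₂ = 4.41 × 0.231 = 1.02 m.
q = V₁·y₁ = 5.20 × 0.231 = 1.20 m²/s. V₂ = q/y₂ = 1.20/1.02 = 1.18 m/s. E₁ = y₁ + V₁²/2g = 1.61 m; E₂ = y₂ + V₂²/2g = 1.09 m. ΔE = E₁ − E₂ = 0.519 m.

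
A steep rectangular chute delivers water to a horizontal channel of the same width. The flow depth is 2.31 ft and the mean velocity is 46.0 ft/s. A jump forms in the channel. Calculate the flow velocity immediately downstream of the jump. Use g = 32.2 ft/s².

V₂ = 6.52 ft/s

Fr₁ = V₁/√(g·y₁) = 46.0/√(32.2×2.31) = 5.33.
By Bélanger, y₂/y₁ = ½[√(1 + 8Fr₁²) − 1] = ½[√228.6 − 1] = 7.06.
y₂ = 7.06 × 2.31 = 16.3 ft.
q = V₁·y₁ = 46.0 × 2.31 = 106 ft²/s.
V₂ = q/y₂ = 106/16.3 = 6.52 ft/s.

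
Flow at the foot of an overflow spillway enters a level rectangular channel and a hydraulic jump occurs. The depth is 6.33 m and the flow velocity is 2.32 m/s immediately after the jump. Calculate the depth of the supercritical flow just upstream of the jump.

y₁ = 0.954 m

Fr₂ = V₂/√(g·y₂) = 2.32/√(9.81×6.33) = 0.294.
From the momentum equation (using Fr₂), y₁/y₂ = ½[√(1 + 8Fr₂²) − 1] = ½[√1.693 − 1] = 0.151.
y₁ = 0.151 × 6.33 = 0.954 m.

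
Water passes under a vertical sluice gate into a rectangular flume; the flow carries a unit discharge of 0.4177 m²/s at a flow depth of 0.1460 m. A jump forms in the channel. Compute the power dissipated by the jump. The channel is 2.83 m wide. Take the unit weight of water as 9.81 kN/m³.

V₁ = q/y₁ = 0.4177/0.1460 = 2.861 m/s. Fr₁ = V₁/√(g·y₁) = 2.861/√(9.81×0.1460) = 2.391.
Sequent-depth ratio: y₂/y₁ = ½[√(1 + 8Fr₁²) − 1] = ½[√46.718 − 1] = 2.918.
y₂ = 2.918 × 0.1460 = 0.4260 m.
V₂ = q/y₂ = 0.4177/0.4260 = 0.9806 m/s. E₁ = y₁ + V₁²/2g = 0.5632 m; E₂ = y₂ + V₂²/2g = 0.4750 m. ΔE = E₁ − E₂ = 0.08821 m.
Q = q·b = 0.4177 × 2.83 = 1.182 m³/s. P = γ·Q·ΔE = 9.81 × 1.182 × 0.08821 = 1.023 kW.

P = 1.023 kW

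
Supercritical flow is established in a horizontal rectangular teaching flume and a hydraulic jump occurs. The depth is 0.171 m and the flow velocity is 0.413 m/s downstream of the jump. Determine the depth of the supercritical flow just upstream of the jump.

Fr₂ = V₂/√(g·y₂) = 0.413/√(9.81×0.171) = 0.319.
Applying the sequent-depth relation in reverse, y₁/y₂ = ½[√(1 + 8Fr₂²) − 1] = ½[√1.813 − 1] = 0.173.
y₁ = 0.173 × 0.171 = 0.0296 m.

y₁ = 0.0296 m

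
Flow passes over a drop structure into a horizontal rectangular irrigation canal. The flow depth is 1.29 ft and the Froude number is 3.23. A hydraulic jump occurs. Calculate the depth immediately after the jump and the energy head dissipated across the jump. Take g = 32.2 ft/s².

Fr₁ = 3.23 (given).
Bélanger equation: y₂/y₁ = ½[√(1 + 8Fr₁²) − 1] = ½[√84.46 − 1] = 4.10.
y₂ = 4.10 × 1.29 = 5.28 ft.
Head loss: ΔE = (y₂ − y₁)³/(4y₁y₂) = (5.28 − 1.29)³/(4×1.29×5.28) = 63.7/27.3 = 2.34 ft.

y₂ = 5.28 ft; ΔE = 2.34 ft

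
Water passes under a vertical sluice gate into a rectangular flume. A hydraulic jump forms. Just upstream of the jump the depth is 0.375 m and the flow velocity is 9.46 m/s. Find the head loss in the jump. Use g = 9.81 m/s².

ΔE = 2.39 m

Fr₁ = V₁/√(g·y₁) = 9.46/√(9.81×0.375) = 4.93.
Conjugate-depth relation: y₂/y₁ = ½[√(1 + 8Fr₁²) − 1] = ½[√195.6 − 1] = 6.49.
y₂ = 6.49 × 0.375 = 2.43 m.
q = V₁·y₁ = 9.46 × 0.375 = 3.55 m²/s. V₂ = q/y₂ = 3.55/2.43 = 1.46 m/s. E₁ = y₁ + V₁²/2g = 4.94 m; E₂ = y₂ + V₂²/2g = 2.54 m. ΔE = E₁ − E₂ = 2.39 m.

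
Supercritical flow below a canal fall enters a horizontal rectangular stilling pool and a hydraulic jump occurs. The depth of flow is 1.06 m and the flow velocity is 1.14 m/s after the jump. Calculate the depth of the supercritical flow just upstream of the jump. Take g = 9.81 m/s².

Fr₂ = V₂/√(g·y₂) = 1.14/√(9.81×1.06) = 0.354.
Applying the sequent-depth relation in reverse, y₁/y₂ = ½[√(1 + 8Fr₂²) − 1] = ½[√2.000 − 1] = 0.207.
y₁ = 0.207 × 1.06 = 0.220 m.

y₁ = 0.220 m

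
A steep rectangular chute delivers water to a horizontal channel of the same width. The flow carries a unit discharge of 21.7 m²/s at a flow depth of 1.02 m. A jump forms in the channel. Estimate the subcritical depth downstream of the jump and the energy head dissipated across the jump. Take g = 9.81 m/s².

V₁ = q/y₁ = 21.7/1.02 = 21.3 m/s. Fr₁ = V₁/√(g·y₁) = 21.3/√(9.81×1.02) = 6.73.
Sequent-depth ratio: y₂/y₁ = ½[√(1 + 8Fr₁²) − 1] = ½[√362.9 − 1] = 9.02.
y₂ = 9.02 × 1.02 = 9.20 m.
Head loss: ΔE = (y₂ − y₁)³/(4y₁y₂) = (9.20 − 1.02)³/(4×1.02×9.20) = 548/37.6 = 14.6 m.

y₂ = 9.20 m; ΔE = 14.6 m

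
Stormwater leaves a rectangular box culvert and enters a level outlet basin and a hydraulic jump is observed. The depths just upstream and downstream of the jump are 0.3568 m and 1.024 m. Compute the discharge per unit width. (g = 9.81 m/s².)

q = 1.573 m²/s

For a rectangular channel the momentum equation gives q² = ½·g·y₁·y₂·(y₁ + y₂) = ½×9.81×0.3568×1.024×1.381 = 2.475.
q = √2.475 = 1.573 m²/s.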